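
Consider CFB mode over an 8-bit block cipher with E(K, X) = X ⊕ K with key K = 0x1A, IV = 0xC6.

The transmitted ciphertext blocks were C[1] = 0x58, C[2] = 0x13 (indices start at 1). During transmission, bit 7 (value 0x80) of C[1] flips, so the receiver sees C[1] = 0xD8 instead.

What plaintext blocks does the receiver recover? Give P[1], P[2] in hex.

P[1] = 0x04, P[2] = 0xD1

CFB decryption: P_i = C_i ⊕ E(K, C_{i−1}), with C_{0} = IV.
Only C[1] changed, to 0xD8. In CFB, a change in C_i flips the same bit in P_i and garbles P_{i+1}. Decrypting the received ciphertext:
P[1]: E(K, 0xC6) = 0xDC; 0xD8 ⊕ 0xDC = 0x04.
P[2]: E(K, 0xD8) = 0xC2; 0x13 ⊕ 0xC2 = 0xD1.
Blocks that differ from the original plaintext: P[1], P[2].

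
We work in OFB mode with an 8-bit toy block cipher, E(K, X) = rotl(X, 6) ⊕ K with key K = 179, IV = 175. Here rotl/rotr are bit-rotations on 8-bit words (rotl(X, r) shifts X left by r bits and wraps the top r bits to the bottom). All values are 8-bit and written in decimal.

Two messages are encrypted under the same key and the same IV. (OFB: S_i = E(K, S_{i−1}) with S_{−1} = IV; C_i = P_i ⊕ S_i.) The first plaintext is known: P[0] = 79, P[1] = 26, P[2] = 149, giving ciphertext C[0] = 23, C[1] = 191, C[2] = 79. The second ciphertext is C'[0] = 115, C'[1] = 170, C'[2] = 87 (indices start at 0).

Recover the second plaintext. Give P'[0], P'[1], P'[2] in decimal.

In OFB with a reused IV, both messages share the same keystream S_i, so C_i ⊕ C'_i = P_i ⊕ P'_i and thus P'_i = P_i ⊕ C_i ⊕ C'_i.
P'[0]: 79 ⊕ 23 ⊕ 115 = 43.
P'[1]: 26 ⊕ 191 ⊕ 170 = 15.
P'[2]: 149 ⊕ 79 ⊕ 87 = 141.

P'[0] = 43, P'[1] = 15, P'[2] = 141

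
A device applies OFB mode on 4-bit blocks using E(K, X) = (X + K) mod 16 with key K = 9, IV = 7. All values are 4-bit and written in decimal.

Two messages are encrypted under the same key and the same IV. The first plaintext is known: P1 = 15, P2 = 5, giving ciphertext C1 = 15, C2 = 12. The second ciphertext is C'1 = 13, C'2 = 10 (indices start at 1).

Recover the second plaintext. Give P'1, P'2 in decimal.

P'1 = 13, P'2 = 3

In OFB with a reused IV, both messages share the same keystream S_i, so C_i ⊕ C'_i = P_i ⊕ P'_i and thus P'_i = P_i ⊕ C_i ⊕ C'_i.
P'1: 15 ⊕ 15 ⊕ 13 = 13.
P'2: 5 ⊕ 12 ⊕ 10 = 3.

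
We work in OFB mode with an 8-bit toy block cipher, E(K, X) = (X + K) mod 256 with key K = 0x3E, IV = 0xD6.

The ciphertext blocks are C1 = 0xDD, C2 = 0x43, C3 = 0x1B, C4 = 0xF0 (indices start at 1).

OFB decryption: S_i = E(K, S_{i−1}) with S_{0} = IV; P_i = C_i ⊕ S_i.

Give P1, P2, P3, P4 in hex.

P1 = 0xC9, P2 = 0x11, P3 = 0x8B, P4 = 0x3E

P1: S = E(K, 0xD6) = 0x14; 0xDD ⊕ 0x14 = 0xC9.
P2: S = E(K, 0x14) = 0x52; 0x43 ⊕ 0x52 = 0x11.
P3: S = E(K, 0x52) = 0x90; 0x1B ⊕ 0x90 = 0x8B.
P4: S = E(K, 0x90) = 0xCE; 0xF0 ⊕ 0xCE = 0x3E.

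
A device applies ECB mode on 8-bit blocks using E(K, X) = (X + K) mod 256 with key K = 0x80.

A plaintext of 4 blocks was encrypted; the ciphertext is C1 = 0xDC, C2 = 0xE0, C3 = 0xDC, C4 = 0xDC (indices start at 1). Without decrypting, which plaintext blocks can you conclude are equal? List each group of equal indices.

ECB encrypts each block independently with the same key, so equal ciphertext blocks imply equal plaintext blocks.
C1 = C3 = C4 = 0xDC, so P1 = P3 = P4.

P1 = P3 = P4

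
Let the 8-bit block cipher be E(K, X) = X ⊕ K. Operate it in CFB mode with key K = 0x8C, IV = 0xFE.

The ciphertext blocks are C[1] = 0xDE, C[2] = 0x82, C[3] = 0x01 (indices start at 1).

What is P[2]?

P[2] = 0xD0

CFB decryption: P_i = C_i ⊕ E(K, C_{i−1}), with C_{0} = IV.
P[2]: E(K, 0xDE) = 0x52; 0x82 ⊕ 0x52 = 0xD0.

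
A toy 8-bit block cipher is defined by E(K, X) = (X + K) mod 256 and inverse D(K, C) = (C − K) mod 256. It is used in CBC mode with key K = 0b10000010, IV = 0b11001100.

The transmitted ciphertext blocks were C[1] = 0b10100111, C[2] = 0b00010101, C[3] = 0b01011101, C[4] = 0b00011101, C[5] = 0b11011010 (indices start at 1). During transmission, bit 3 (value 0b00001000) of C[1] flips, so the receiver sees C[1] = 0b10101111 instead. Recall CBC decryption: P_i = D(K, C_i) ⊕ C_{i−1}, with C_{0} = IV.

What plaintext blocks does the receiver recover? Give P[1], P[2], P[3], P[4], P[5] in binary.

Only C[1] changed, to 0b10101111. In CBC, a change in C_i garbles P_i and flips the same bit in P_{i+1}. Decrypting the received ciphertext:
P[1]: D(K, 0b10101111) = 0b00101101; 0b00101101 ⊕ 0b11001100 = 0b11100001.
P[2]: D(K, 0b00010101) = 0b10010011; 0b10010011 ⊕ 0b10101111 = 0b00111100.
P[3]: D(K, 0b01011101) = 0b11011011; 0b11011011 ⊕ 0b00010101 = 0b11001110.
P[4]: D(K, 0b00011101) = 0b10011011; 0b10011011 ⊕ 0b01011101 = 0b11000110.
P[5]: D(K, 0b11011010) = 0b01011000; 0b01011000 ⊕ 0b00011101 = 0b01000101.
Blocks that differ from the original plaintext: P[1], P[2].

P[1] = 0b11100001, P[2] = 0b00111100, P[3] = 0b11001110, P[4] = 0b11000110, P[5] = 0b01000101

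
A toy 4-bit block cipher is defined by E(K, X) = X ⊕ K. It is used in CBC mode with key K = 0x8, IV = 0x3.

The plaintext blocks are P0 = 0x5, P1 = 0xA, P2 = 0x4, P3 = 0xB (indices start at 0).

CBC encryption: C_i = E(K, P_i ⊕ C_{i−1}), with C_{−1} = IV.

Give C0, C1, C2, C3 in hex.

C0 = 0xE, C1 = 0xC, C2 = 0x0, C3 = 0x3

C0: P0 ⊕ 0x3 = 0x6; E(K, 0x6) = 0xE.
C1: P1 ⊕ 0xE = 0x4; E(K, 0x4) = 0xC.
C2: P2 ⊕ 0xC = 0x8; E(K, 0x8) = 0x0.
C3: P3 ⊕ 0x0 = 0xB; E(K, 0xB) = 0x3.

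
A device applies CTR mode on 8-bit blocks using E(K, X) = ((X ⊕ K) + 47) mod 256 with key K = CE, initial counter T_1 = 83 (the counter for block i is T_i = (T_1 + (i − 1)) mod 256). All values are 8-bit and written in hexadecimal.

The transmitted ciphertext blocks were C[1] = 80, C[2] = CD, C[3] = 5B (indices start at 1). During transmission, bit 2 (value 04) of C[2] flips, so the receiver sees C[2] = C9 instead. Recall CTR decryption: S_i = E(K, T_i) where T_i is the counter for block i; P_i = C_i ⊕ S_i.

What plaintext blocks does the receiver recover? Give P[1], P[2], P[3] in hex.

P[1] = 14, P[2] = 58, P[3] = C9

Only C[2] changed, to C9. In CTR, a change in C_i flips the same bit in P_i only; the keystream is unaffected. Decrypting the received ciphertext:
P[1]: T = 83, S = E(K, T) = 94; 80 ⊕ 94 = 14.
P[2]: T = 84, S = E(K, T) = 91; C9 ⊕ 91 = 58.
P[3]: T = 85, S = E(K, T) = 92; 5B ⊕ 92 = C9.
Blocks that differ from the original plaintext: P[2].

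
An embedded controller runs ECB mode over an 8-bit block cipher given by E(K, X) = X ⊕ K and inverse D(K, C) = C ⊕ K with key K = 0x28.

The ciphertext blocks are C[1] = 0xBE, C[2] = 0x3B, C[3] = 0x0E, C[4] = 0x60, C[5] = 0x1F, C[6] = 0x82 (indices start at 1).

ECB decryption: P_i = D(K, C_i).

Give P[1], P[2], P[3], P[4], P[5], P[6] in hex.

P[1]: D(K, 0xBE) = 0x96.
P[2]: D(K, 0x3B) = 0x13.
P[3]: D(K, 0x0E) = 0x26.
P[4]: D(K, 0x60) = 0x48.
P[5]: D(K, 0x1F) = 0x37.
P[6]: D(K, 0x82) = 0xAA.

P[1] = 0x96, P[2] = 0x13, P[3] = 0x26, P[4] = 0x48, P[5] = 0x37, P[6] = 0xAA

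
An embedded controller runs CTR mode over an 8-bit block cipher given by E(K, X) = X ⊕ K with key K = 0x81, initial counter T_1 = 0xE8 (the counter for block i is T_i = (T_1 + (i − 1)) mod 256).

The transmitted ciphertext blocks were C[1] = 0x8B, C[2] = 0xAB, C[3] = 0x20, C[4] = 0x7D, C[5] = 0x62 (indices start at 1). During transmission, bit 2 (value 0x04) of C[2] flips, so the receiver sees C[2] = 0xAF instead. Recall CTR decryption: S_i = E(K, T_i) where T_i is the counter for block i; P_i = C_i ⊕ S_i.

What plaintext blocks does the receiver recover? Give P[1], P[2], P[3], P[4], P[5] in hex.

Only C[2] changed, to 0xAF. In CTR, a change in C_i flips the same bit in P_i only; the keystream is unaffected. Decrypting the received ciphertext:
P[1]: T = 0xE8, S = E(K, T) = 0x69; 0x8B ⊕ 0x69 = 0xE2.
P[2]: T = 0xE9, S = E(K, T) = 0x68; 0xAF ⊕ 0x68 = 0xC7.
P[3]: T = 0xEA, S = E(K, T) = 0x6B; 0x20 ⊕ 0x6B = 0x4B.
P[4]: T = 0xEB, S = E(K, T) = 0x6A; 0x7D ⊕ 0x6A = 0x17.
P[5]: T = 0xEC, S = E(K, T) = 0x6D; 0x62 ⊕ 0x6D = 0x0F.
Blocks that differ from the original plaintext: P[2].

P[1] = 0xE2, P[2] = 0xC7, P[3] = 0x4B, P[4] = 0x17, P[5] = 0x0F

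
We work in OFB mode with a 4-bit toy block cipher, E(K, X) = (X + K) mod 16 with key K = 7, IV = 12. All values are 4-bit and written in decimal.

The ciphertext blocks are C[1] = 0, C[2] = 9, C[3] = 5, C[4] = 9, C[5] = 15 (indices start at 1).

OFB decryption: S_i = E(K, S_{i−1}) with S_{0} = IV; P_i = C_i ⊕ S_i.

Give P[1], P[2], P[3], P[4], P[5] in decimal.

P[1]: S = E(K, 12) = 3; 0 ⊕ 3 = 3.
P[2]: S = E(K, 3) = 10; 9 ⊕ 10 = 3.
P[3]: S = E(K, 10) = 1; 5 ⊕ 1 = 4.
P[4]: S = E(K, 1) = 8; 9 ⊕ 8 = 1.
P[5]: S = E(K, 8) = 15; 15 ⊕ 15 = 0.

P[1] = 3, P[2] = 3, P[3] = 4, P[4] = 1, P[5] = 0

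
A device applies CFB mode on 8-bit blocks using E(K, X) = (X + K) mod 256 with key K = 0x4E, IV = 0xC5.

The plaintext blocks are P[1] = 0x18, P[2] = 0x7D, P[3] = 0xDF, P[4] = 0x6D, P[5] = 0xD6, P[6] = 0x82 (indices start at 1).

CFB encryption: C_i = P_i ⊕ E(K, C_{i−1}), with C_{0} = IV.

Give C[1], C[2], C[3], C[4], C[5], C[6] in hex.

C[1]: E(K, 0xC5) = 0x13; 0x18 ⊕ 0x13 = 0x0B.
C[2]: E(K, 0x0B) = 0x59; 0x7D ⊕ 0x59 = 0x24.
C[3]: E(K, 0x24) = 0x72; 0xDF ⊕ 0x72 = 0xAD.
C[4]: E(K, 0xAD) = 0xFB; 0x6D ⊕ 0xFB = 0x96.
C[5]: E(K, 0x96) = 0xE4; 0xD6 ⊕ 0xE4 = 0x32.
C[6]: E(K, 0x32) = 0x80; 0x82 ⊕ 0x80 = 0x02.

C[1] = 0x0B, C[2] = 0x24, C[3] = 0xAD, C[4] = 0x96, C[5] = 0x32, C[6] = 0x02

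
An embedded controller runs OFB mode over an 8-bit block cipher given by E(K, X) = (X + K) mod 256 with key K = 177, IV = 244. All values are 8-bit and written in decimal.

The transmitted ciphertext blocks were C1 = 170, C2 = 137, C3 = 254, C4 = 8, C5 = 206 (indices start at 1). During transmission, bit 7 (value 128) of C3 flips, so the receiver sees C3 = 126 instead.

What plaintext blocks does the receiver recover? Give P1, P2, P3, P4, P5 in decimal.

P1 = 15, P2 = 223, P3 = 121, P4 = 176, P5 = 167

OFB decryption: S_i = E(K, S_{i−1}) with S_{0} = IV; P_i = C_i ⊕ S_i.
Only C3 changed, to 126. In OFB, a change in C_i flips the same bit in P_i only; the keystream is unaffected. Decrypting the received ciphertext:
P1: S = E(K, 244) = 165; 170 ⊕ 165 = 15.
P2: S = E(K, 165) = 86; 137 ⊕ 86 = 223.
P3: S = E(K, 86) = 7; 126 ⊕ 7 = 121.
P4: S = E(K, 7) = 184; 8 ⊕ 184 = 176.
P5: S = E(K, 184) = 105; 206 ⊕ 105 = 167.
Blocks that differ from the original plaintext: P3.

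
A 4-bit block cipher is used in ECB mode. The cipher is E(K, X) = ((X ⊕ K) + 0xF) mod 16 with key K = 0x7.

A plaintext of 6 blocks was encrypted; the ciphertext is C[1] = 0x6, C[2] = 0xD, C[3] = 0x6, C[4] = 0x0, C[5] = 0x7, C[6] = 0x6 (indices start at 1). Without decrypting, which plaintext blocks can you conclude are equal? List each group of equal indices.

P[1] = P[3] = P[6]

ECB encrypts each block independently with the same key, so equal ciphertext blocks imply equal plaintext blocks.
C[1] = C[3] = C[6] = 0x6, so P[1] = P[3] = P[6].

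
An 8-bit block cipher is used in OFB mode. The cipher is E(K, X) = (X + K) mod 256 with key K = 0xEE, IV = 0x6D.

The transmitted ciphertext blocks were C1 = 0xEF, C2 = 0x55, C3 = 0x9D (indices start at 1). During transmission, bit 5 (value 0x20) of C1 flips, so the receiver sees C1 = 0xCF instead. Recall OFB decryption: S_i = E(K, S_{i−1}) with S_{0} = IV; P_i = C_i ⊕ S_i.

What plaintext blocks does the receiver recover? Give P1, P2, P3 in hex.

P1 = 0x94, P2 = 0x1C, P3 = 0xAA

Only C1 changed, to 0xCF. In OFB, a change in C_i flips the same bit in P_i only; the keystream is unaffected. Decrypting the received ciphertext:
P1: S = E(K, 0x6D) = 0x5B; 0xCF ⊕ 0x5B = 0x94.
P2: S = E(K, 0x5B) = 0x49; 0x55 ⊕ 0x49 = 0x1C.
P3: S = E(K, 0x49) = 0x37; 0x9D ⊕ 0x37 = 0xAA.
Blocks that differ from the original plaintext: P1.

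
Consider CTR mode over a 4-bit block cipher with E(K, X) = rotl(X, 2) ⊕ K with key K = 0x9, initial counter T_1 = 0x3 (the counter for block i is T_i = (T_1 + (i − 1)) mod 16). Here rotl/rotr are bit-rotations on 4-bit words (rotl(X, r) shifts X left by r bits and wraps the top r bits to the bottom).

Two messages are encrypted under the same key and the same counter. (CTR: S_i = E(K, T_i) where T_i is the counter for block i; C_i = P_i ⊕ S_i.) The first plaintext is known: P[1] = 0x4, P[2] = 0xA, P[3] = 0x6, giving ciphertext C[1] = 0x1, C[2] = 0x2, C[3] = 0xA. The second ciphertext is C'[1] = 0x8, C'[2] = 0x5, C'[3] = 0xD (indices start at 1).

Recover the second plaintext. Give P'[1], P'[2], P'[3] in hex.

In CTR with a reused counter, both messages share the same keystream S_i, so C_i ⊕ C'_i = P_i ⊕ P'_i and thus P'_i = P_i ⊕ C_i ⊕ C'_i.
P'[1]: 0x4 ⊕ 0x1 ⊕ 0x8 = 0xD.
P'[2]: 0xA ⊕ 0x2 ⊕ 0x5 = 0xD.
P'[3]: 0x6 ⊕ 0xA ⊕ 0xD = 0x1.

P'[1] = 0xD, P'[2] = 0xD, P'[3] = 0x1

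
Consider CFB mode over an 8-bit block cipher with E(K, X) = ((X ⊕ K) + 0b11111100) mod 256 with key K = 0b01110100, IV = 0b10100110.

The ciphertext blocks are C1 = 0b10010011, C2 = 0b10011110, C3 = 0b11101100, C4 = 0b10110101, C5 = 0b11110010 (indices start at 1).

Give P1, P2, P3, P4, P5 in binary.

CFB decryption: P_i = C_i ⊕ E(K, C_{i−1}), with C_{0} = IV.
P1: E(K, 0b10100110) = 0b11001110; 0b10010011 ⊕ 0b11001110 = 0b01011101.
P2: E(K, 0b10010011) = 0b11100011; 0b10011110 ⊕ 0b11100011 = 0b01111101.
P3: E(K, 0b10011110) = 0b11100110; 0b11101100 ⊕ 0b11100110 = 0b00001010.
P4: E(K, 0b11101100) = 0b10010100; 0b10110101 ⊕ 0b10010100 = 0b00100001.
P5: E(K, 0b10110101) = 0b10111101; 0b11110010 ⊕ 0b10111101 = 0b01001111.

P1 = 0b01011101, P2 = 0b01111101, P3 = 0b00001010, P4 = 0b00100001, P5 = 0b01001111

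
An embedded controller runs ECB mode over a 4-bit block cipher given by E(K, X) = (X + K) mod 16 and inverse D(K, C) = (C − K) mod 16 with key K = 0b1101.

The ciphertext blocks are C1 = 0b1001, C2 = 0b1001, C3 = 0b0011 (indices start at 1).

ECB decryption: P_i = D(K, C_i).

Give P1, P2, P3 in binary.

P1: D(K, 0b1001) = 0b1100.
P2: D(K, 0b1001) = 0b1100.
P3: D(K, 0b0011) = 0b0110.

P1 = 0b1100, P2 = 0b1100, P3 = 0b0110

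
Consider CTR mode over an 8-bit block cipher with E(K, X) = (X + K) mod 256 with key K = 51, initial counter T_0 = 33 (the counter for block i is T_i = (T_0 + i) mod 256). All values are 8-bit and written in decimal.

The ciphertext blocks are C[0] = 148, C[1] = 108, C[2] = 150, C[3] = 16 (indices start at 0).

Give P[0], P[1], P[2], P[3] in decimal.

CTR decryption: S_i = E(K, T_i) where T_i is the counter for block i; P_i = C_i ⊕ S_i.
P[0]: T = 33, S = E(K, T) = 84; 148 ⊕ 84 = 192.
P[1]: T = 34, S = E(K, T) = 85; 108 ⊕ 85 = 57.
P[2]: T = 35, S = E(K, T) = 86; 150 ⊕ 86 = 192.
P[3]: T = 36, S = E(K, T) = 87; 16 ⊕ 87 = 71.

P[0] = 192, P[1] = 57, P[2] = 192, P[3] = 71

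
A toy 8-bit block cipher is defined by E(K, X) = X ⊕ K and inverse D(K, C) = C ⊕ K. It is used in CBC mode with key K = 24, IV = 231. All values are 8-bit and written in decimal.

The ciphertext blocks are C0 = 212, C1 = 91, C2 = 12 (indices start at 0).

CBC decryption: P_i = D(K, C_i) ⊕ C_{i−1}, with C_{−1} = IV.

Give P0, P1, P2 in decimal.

P0: D(K, 212) = 204; 204 ⊕ 231 = 43.
P1: D(K, 91) = 67; 67 ⊕ 212 = 151.
P2: D(K, 12) = 20; 20 ⊕ 91 = 79.

P0 = 43, P1 = 151, P2 = 79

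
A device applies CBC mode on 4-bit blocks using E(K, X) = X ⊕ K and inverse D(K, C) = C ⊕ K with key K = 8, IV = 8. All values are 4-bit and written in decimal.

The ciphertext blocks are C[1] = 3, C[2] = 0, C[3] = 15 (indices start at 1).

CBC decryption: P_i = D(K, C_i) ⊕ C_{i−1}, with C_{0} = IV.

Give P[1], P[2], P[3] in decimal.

P[1] = 3, P[2] = 11, P[3] = 7

P[1]: D(K, 3) = 11; 11 ⊕ 8 = 3.
P[2]: D(K, 0) = 8; 8 ⊕ 3 = 11.
P[3]: D(K, 15) = 7; 7 ⊕ 0 = 7.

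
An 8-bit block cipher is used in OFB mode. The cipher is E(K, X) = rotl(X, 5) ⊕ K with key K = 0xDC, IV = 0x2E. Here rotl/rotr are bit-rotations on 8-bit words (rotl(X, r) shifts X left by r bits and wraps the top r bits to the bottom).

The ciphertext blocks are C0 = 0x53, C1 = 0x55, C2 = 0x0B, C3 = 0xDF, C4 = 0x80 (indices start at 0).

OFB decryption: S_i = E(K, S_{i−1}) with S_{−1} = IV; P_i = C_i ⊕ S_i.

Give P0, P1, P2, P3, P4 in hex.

P0: S = E(K, 0x2E) = 0x19; 0x53 ⊕ 0x19 = 0x4A.
P1: S = E(K, 0x19) = 0xFF; 0x55 ⊕ 0xFF = 0xAA.
P2: S = E(K, 0xFF) = 0x23; 0x0B ⊕ 0x23 = 0x28.
P3: S = E(K, 0x23) = 0xB8; 0xDF ⊕ 0xB8 = 0x67.
P4: S = E(K, 0xB8) = 0xCB; 0x80 ⊕ 0xCB = 0x4B.

P0 = 0x4A, P1 = 0xAA, P2 = 0x28, P3 = 0x67, P4 = 0x4B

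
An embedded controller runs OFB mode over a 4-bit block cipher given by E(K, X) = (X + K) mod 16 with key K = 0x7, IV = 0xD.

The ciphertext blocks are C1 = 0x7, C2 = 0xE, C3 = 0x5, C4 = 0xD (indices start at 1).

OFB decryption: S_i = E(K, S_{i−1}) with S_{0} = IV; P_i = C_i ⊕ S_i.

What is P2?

P2 = 0x5

P1: S = E(K, 0xD) = 0x4; 0x7 ⊕ 0x4 = 0x3.
P2: S = E(K, 0x4) = 0xB; 0xE ⊕ 0xB = 0x5.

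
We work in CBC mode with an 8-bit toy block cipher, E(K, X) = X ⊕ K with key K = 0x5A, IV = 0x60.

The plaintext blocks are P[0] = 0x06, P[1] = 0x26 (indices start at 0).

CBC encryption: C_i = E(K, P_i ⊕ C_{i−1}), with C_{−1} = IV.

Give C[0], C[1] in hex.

C[0]: P[0] ⊕ 0x60 = 0x66; E(K, 0x66) = 0x3C.
C[1]: P[1] ⊕ 0x3C = 0x1A; E(K, 0x1A) = 0x40.

C[0] = 0x3C, C[1] = 0x40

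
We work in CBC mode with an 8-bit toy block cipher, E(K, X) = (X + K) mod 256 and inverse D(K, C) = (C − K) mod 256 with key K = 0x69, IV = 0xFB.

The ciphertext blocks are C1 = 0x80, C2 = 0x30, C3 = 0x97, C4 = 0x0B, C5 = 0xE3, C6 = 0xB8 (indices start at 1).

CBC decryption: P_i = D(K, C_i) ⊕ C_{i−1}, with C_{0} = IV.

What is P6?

P6 = 0xAC

P6: D(K, 0xB8) = 0x4F; 0x4F ⊕ 0xE3 = 0xAC.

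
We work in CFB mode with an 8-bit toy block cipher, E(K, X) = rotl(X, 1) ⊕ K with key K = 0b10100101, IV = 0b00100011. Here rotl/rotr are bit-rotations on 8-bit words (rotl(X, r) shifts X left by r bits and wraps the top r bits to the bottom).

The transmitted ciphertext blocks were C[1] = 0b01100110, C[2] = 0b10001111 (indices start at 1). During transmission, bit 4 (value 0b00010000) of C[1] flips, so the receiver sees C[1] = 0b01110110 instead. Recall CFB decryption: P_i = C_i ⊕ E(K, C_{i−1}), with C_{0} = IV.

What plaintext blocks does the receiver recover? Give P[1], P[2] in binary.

Only C[1] changed, to 0b01110110. In CFB, a change in C_i flips the same bit in P_i and garbles P_{i+1}. Decrypting the received ciphertext:
P[1]: E(K, 0b00100011) = 0b11100011; 0b01110110 ⊕ 0b11100011 = 0b10010101.
P[2]: E(K, 0b01110110) = 0b01001001; 0b10001111 ⊕ 0b01001001 = 0b11000110.
Blocks that differ from the original plaintext: P[1], P[2].

P[1] = 0b10010101, P[2] = 0b11000110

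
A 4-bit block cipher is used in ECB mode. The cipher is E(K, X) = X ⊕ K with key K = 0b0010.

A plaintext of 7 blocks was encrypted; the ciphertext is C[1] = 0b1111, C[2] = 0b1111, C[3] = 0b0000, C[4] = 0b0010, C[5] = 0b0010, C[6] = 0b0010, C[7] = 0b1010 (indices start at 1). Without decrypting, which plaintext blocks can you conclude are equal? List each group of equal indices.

P[1] = P[2]; P[4] = P[5] = P[6]

ECB encrypts each block independently with the same key, so equal ciphertext blocks imply equal plaintext blocks.
C[1] = C[2] = 0b1111, so P[1] = P[2].
C[4] = C[5] = C[6] = 0b0010, so P[4] = P[5] = P[6].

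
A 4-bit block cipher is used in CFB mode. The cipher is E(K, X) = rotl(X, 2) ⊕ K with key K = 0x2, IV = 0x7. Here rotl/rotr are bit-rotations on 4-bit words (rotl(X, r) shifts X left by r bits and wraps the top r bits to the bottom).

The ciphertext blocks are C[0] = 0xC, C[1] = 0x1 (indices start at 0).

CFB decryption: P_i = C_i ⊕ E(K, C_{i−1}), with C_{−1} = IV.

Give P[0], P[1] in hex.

P[0] = 0x3, P[1] = 0x0

P[0]: E(K, 0x7) = 0xF; 0xC ⊕ 0xF = 0x3.
P[1]: E(K, 0xC) = 0x1; 0x1 ⊕ 0x1 = 0x0.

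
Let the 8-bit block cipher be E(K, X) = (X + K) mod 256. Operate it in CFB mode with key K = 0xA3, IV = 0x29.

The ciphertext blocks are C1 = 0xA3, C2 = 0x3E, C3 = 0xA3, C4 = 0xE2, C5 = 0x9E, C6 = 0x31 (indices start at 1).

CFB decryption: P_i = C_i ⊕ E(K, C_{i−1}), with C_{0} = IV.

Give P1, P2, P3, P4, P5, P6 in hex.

P1 = 0x6F, P2 = 0x78, P3 = 0x42, P4 = 0xA4, P5 = 0x1B, P6 = 0x70

P1: E(K, 0x29) = 0xCC; 0xA3 ⊕ 0xCC = 0x6F.
P2: E(K, 0xA3) = 0x46; 0x3E ⊕ 0x46 = 0x78.
P3: E(K, 0x3E) = 0xE1; 0xA3 ⊕ 0xE1 = 0x42.
P4: E(K, 0xA3) = 0x46; 0xE2 ⊕ 0x46 = 0xA4.
P5: E(K, 0xE2) = 0x85; 0x9E ⊕ 0x85 = 0x1B.
P6: E(K, 0x9E) = 0x41; 0x31 ⊕ 0x41 = 0x70.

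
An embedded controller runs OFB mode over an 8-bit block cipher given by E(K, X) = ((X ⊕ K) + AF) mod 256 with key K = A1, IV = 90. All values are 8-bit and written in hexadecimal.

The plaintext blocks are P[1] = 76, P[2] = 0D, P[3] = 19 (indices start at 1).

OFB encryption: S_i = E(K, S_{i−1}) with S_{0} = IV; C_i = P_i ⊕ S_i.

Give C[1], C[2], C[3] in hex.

C[1]: S = E(K, 90) = E0; 76 ⊕ E0 = 96.
C[2]: S = E(K, E0) = F0; 0D ⊕ F0 = FD.
C[3]: S = E(K, F0) = 00; 19 ⊕ 00 = 19.

C[1] = 96, C[2] = FD, C[3] = 19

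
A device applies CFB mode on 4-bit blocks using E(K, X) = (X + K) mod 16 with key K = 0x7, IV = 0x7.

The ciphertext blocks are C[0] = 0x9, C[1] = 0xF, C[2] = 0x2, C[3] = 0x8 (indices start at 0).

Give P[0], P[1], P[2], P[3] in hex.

P[0] = 0x7, P[1] = 0xF, P[2] = 0x4, P[3] = 0x1

CFB decryption: P_i = C_i ⊕ E(K, C_{i−1}), with C_{−1} = IV.
P[0]: E(K, 0x7) = 0xE; 0x9 ⊕ 0xE = 0x7.
P[1]: E(K, 0x9) = 0x0; 0xF ⊕ 0x0 = 0xF.
P[2]: E(K, 0xF) = 0x6; 0x2 ⊕ 0x6 = 0x4.
P[3]: E(K, 0x2) = 0x9; 0x8 ⊕ 0x9 = 0x1.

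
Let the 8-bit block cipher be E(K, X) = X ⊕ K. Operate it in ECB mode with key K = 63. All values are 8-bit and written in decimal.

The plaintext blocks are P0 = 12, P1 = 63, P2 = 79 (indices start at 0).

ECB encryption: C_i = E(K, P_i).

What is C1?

C1 = 0

C1: E(K, 63) = 0.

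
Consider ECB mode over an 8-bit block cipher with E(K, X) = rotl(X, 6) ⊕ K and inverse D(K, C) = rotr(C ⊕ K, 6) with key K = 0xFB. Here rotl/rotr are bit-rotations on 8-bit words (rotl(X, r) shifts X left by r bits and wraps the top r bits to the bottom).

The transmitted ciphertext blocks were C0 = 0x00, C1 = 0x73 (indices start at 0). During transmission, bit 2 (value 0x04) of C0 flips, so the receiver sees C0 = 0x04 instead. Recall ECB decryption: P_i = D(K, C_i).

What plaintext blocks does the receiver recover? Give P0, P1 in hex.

P0 = 0xFF, P1 = 0x22

Only C0 changed, to 0x04. In ECB, a change in C_i affects only P_i. Decrypting the received ciphertext:
P0: D(K, 0x04) = 0xFF.
P1: D(K, 0x73) = 0x22.
Blocks that differ from the original plaintext: P0.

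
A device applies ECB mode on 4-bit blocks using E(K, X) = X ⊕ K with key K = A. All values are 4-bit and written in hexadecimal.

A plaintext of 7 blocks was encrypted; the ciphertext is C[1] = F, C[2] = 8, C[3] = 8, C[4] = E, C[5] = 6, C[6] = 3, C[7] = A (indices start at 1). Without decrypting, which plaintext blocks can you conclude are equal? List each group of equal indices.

ECB encrypts each block independently with the same key, so equal ciphertext blocks imply equal plaintext blocks.
C[2] = C[3] = 8, so P[2] = P[3].

P[2] = P[3]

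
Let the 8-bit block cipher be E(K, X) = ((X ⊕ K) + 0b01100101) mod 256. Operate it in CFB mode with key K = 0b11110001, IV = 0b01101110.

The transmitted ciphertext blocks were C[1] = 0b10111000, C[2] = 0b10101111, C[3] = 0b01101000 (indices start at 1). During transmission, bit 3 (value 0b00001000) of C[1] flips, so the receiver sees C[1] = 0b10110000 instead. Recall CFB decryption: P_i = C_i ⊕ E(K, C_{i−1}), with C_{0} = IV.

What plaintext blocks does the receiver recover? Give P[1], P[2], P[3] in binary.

P[1] = 0b10110100, P[2] = 0b00001001, P[3] = 0b10101011

Only C[1] changed, to 0b10110000. In CFB, a change in C_i flips the same bit in P_i and garbles P_{i+1}. Decrypting the received ciphertext:
P[1]: E(K, 0b01101110) = 0b00000100; 0b10110000 ⊕ 0b00000100 = 0b10110100.
P[2]: E(K, 0b10110000) = 0b10100110; 0b10101111 ⊕ 0b10100110 = 0b00001001.
P[3]: E(K, 0b10101111) = 0b11000011; 0b01101000 ⊕ 0b11000011 = 0b10101011.
Blocks that differ from the original plaintext: P[1], P[2].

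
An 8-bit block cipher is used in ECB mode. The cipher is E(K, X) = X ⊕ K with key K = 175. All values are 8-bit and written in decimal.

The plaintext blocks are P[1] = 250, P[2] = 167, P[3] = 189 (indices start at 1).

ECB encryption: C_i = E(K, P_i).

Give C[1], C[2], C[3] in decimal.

C[1] = 85, C[2] = 8, C[3] = 18

C[1]: E(K, 250) = 85.
C[2]: E(K, 167) = 8.
C[3]: E(K, 189) = 18.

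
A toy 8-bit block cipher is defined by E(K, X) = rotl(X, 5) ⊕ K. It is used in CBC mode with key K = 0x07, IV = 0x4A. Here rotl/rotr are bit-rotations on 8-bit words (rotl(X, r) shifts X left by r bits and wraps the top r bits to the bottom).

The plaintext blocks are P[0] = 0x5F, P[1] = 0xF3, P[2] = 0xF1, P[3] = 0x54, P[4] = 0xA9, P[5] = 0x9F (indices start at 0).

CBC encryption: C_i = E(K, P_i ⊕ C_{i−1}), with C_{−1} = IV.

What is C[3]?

C[0]: P[0] ⊕ 0x4A = 0x15; E(K, 0x15) = 0xA5.
C[1]: P[1] ⊕ 0xA5 = 0x56; E(K, 0x56) = 0xCD.
C[2]: P[2] ⊕ 0xCD = 0x3C; E(K, 0x3C) = 0x80.
C[3]: P[3] ⊕ 0x80 = 0xD4; E(K, 0xD4) = 0x9D.

C[3] = 0x9D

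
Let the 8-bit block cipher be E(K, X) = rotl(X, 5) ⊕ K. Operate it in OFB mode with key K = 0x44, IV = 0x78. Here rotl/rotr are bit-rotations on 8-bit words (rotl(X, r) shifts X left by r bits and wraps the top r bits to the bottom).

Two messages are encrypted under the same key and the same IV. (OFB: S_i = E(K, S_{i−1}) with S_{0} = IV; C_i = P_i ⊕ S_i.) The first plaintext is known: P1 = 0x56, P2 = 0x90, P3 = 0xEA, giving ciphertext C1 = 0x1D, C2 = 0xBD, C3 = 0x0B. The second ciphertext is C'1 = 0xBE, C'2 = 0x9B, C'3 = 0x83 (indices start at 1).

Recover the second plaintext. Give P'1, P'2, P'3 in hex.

In OFB with a reused IV, both messages share the same keystream S_i, so C_i ⊕ C'_i = P_i ⊕ P'_i and thus P'_i = P_i ⊕ C_i ⊕ C'_i.
P'1: 0x56 ⊕ 0x1D ⊕ 0xBE = 0xF5.
P'2: 0x90 ⊕ 0xBD ⊕ 0x9B = 0xB6.
P'3: 0xEA ⊕ 0x0B ⊕ 0x83 = 0x62.

P'1 = 0xF5, P'2 = 0xB6, P'3 = 0x62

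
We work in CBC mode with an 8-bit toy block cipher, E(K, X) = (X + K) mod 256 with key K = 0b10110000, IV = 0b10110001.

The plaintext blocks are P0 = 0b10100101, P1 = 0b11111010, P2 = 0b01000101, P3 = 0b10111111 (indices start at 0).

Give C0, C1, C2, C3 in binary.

C0 = 0b11000100, C1 = 0b11101110, C2 = 0b01011011, C3 = 0b10010100

CBC encryption: C_i = E(K, P_i ⊕ C_{i−1}), with C_{−1} = IV.
C0: P0 ⊕ 0b10110001 = 0b00010100; E(K, 0b00010100) = 0b11000100.
C1: P1 ⊕ 0b11000100 = 0b00111110; E(K, 0b00111110) = 0b11101110.
C2: P2 ⊕ 0b11101110 = 0b10101011; E(K, 0b10101011) = 0b01011011.
C3: P3 ⊕ 0b01011011 = 0b11100100; E(K, 0b11100100) = 0b10010100.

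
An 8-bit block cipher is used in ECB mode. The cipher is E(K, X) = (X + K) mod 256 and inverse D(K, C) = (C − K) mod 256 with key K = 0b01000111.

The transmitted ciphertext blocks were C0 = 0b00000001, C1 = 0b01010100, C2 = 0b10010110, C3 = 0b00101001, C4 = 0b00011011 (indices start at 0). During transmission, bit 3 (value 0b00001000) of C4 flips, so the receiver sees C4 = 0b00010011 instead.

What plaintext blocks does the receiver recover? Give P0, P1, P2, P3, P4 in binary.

ECB decryption: P_i = D(K, C_i).
Only C4 changed, to 0b00010011. In ECB, a change in C_i affects only P_i. Decrypting the received ciphertext:
P0: D(K, 0b00000001) = 0b10111010.
P1: D(K, 0b01010100) = 0b00001101.
P2: D(K, 0b10010110) = 0b01001111.
P3: D(K, 0b00101001) = 0b11100010.
P4: D(K, 0b00010011) = 0b11001100.
Blocks that differ from the original plaintext: P4.

P0 = 0b10111010, P1 = 0b00001101, P2 = 0b01001111, P3 = 0b11100010, P4 = 0b11001100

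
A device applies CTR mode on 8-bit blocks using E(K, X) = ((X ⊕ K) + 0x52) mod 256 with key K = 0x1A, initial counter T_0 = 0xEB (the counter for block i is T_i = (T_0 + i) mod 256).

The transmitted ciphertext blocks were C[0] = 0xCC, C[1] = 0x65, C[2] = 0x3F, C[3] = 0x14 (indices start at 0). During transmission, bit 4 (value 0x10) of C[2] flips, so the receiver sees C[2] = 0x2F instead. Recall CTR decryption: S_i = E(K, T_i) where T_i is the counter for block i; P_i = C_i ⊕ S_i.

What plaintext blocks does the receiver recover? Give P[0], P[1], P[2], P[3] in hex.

Only C[2] changed, to 0x2F. In CTR, a change in C_i flips the same bit in P_i only; the keystream is unaffected. Decrypting the received ciphertext:
P[0]: T = 0xEB, S = E(K, T) = 0x43; 0xCC ⊕ 0x43 = 0x8F.
P[1]: T = 0xEC, S = E(K, T) = 0x48; 0x65 ⊕ 0x48 = 0x2D.
P[2]: T = 0xED, S = E(K, T) = 0x49; 0x2F ⊕ 0x49 = 0x66.
P[3]: T = 0xEE, S = E(K, T) = 0x46; 0x14 ⊕ 0x46 = 0x52.
Blocks that differ from the original plaintext: P[2].

P[0] = 0x8F, P[1] = 0x2D, P[2] = 0x66, P[3] = 0x52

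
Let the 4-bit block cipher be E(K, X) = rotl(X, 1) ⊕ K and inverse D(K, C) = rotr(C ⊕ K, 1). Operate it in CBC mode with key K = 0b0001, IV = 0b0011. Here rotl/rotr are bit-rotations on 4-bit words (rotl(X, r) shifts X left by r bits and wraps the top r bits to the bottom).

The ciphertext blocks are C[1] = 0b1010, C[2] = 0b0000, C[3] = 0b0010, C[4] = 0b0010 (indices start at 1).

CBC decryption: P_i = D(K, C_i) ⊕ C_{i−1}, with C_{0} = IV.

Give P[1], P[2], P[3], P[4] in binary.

P[1] = 0b1110, P[2] = 0b0010, P[3] = 0b1001, P[4] = 0b1011

P[1]: D(K, 0b1010) = 0b1101; 0b1101 ⊕ 0b0011 = 0b1110.
P[2]: D(K, 0b0000) = 0b1000; 0b1000 ⊕ 0b1010 = 0b0010.
P[3]: D(K, 0b0010) = 0b1001; 0b1001 ⊕ 0b0000 = 0b1001.
P[4]: D(K, 0b0010) = 0b1001; 0b1001 ⊕ 0b0010 = 0b1011.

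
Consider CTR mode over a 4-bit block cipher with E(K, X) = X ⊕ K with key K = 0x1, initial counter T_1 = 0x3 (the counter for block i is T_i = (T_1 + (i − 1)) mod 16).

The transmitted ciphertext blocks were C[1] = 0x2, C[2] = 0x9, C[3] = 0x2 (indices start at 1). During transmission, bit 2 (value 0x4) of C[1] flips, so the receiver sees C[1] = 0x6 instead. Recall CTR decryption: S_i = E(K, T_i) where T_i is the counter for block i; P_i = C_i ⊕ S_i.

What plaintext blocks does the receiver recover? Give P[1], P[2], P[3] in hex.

Only C[1] changed, to 0x6. In CTR, a change in C_i flips the same bit in P_i only; the keystream is unaffected. Decrypting the received ciphertext:
P[1]: T = 0x3, S = E(K, T) = 0x2; 0x6 ⊕ 0x2 = 0x4.
P[2]: T = 0x4, S = E(K, T) = 0x5; 0x9 ⊕ 0x5 = 0xC.
P[3]: T = 0x5, S = E(K, T) = 0x4; 0x2 ⊕ 0x4 = 0x6.
Blocks that differ from the original plaintext: P[1].

P[1] = 0x4, P[2] = 0xC, P[3] = 0x6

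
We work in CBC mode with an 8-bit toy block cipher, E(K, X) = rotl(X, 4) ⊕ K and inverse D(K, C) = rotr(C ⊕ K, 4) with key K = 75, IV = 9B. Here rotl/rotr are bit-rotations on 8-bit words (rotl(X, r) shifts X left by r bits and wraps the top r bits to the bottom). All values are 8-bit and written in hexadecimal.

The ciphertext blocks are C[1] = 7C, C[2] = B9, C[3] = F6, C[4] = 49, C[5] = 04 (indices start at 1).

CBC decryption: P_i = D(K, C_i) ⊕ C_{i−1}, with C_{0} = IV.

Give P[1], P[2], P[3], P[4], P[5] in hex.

P[1]: D(K, 7C) = 90; 90 ⊕ 9B = 0B.
P[2]: D(K, B9) = CC; CC ⊕ 7C = B0.
P[3]: D(K, F6) = 38; 38 ⊕ B9 = 81.
P[4]: D(K, 49) = C3; C3 ⊕ F6 = 35.
P[5]: D(K, 04) = 17; 17 ⊕ 49 = 5E.

P[1] = 0B, P[2] = B0, P[3] = 81, P[4] = 35, P[5] = 5E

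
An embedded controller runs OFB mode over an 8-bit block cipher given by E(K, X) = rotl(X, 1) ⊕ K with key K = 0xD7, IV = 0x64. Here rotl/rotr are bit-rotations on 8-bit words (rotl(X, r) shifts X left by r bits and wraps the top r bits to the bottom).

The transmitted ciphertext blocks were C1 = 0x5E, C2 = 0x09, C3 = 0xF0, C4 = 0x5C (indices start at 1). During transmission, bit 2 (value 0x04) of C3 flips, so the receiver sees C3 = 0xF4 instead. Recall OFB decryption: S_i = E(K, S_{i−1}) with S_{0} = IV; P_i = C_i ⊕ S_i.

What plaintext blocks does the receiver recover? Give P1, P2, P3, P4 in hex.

P1 = 0x41, P2 = 0xE0, P3 = 0xF0, P4 = 0x83

Only C3 changed, to 0xF4. In OFB, a change in C_i flips the same bit in P_i only; the keystream is unaffected. Decrypting the received ciphertext:
P1: S = E(K, 0x64) = 0x1F; 0x5E ⊕ 0x1F = 0x41.
P2: S = E(K, 0x1F) = 0xE9; 0x09 ⊕ 0xE9 = 0xE0.
P3: S = E(K, 0xE9) = 0x04; 0xF4 ⊕ 0x04 = 0xF0.
P4: S = E(K, 0x04) = 0xDF; 0x5C ⊕ 0xDF = 0x83.
Blocks that differ from the original plaintext: P3.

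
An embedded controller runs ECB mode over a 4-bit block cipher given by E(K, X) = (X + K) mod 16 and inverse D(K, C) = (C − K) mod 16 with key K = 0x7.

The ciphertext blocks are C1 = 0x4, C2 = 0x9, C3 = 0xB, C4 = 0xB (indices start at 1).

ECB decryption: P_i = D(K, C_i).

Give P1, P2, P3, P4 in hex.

P1 = 0xD, P2 = 0x2, P3 = 0x4, P4 = 0x4

P1: D(K, 0x4) = 0xD.
P2: D(K, 0x9) = 0x2.
P3: D(K, 0xB) = 0x4.
P4: D(K, 0xB) = 0x4.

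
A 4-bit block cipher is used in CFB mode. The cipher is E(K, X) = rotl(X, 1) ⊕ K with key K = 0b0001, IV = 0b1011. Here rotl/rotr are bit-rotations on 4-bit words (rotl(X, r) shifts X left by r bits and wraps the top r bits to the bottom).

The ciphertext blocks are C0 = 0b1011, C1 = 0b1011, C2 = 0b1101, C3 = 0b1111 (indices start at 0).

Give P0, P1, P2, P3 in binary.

P0 = 0b1101, P1 = 0b1101, P2 = 0b1011, P3 = 0b0101

CFB decryption: P_i = C_i ⊕ E(K, C_{i−1}), with C_{−1} = IV.
P0: E(K, 0b1011) = 0b0110; 0b1011 ⊕ 0b0110 = 0b1101.
P1: E(K, 0b1011) = 0b0110; 0b1011 ⊕ 0b0110 = 0b1101.
P2: E(K, 0b1011) = 0b0110; 0b1101 ⊕ 0b0110 = 0b1011.
P3: E(K, 0b1101) = 0b1010; 0b1111 ⊕ 0b1010 = 0b0101.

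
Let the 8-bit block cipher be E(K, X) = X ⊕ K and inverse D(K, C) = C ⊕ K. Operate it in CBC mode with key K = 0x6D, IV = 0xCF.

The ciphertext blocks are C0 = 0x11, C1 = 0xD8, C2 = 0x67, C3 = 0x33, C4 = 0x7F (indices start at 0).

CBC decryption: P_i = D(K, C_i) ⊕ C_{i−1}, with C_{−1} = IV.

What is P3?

P3: D(K, 0x33) = 0x5E; 0x5E ⊕ 0x67 = 0x39.

P3 = 0x39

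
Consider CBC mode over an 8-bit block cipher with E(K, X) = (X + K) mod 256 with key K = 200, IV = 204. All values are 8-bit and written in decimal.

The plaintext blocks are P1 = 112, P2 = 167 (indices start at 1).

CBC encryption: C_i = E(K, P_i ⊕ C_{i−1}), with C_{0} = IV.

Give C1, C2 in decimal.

C1 = 132, C2 = 235

C1: P1 ⊕ 204 = 188; E(K, 188) = 132.
C2: P2 ⊕ 132 = 35; E(K, 35) = 235.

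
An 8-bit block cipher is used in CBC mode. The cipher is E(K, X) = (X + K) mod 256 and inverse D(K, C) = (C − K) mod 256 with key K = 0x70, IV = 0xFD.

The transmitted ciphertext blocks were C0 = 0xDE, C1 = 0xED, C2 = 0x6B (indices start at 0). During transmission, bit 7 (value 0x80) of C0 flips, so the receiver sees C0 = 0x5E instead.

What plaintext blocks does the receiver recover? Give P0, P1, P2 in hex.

P0 = 0x13, P1 = 0x23, P2 = 0x16

CBC decryption: P_i = D(K, C_i) ⊕ C_{i−1}, with C_{−1} = IV.
Only C0 changed, to 0x5E. In CBC, a change in C_i garbles P_i and flips the same bit in P_{i+1}. Decrypting the received ciphertext:
P0: D(K, 0x5E) = 0xEE; 0xEE ⊕ 0xFD = 0x13.
P1: D(K, 0xED) = 0x7D; 0x7D ⊕ 0x5E = 0x23.
P2: D(K, 0x6B) = 0xFB; 0xFB ⊕ 0xED = 0x16.
Blocks that differ from the original plaintext: P0, P1.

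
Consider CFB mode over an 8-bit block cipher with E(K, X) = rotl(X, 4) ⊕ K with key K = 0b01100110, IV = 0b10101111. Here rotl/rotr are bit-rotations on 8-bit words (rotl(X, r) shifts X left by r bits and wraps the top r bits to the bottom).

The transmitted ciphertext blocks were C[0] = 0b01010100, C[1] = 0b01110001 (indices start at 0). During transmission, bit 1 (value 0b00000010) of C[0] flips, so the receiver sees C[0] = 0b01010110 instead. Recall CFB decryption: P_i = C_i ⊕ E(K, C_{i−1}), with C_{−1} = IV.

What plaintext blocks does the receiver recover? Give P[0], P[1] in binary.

Only C[0] changed, to 0b01010110. In CFB, a change in C_i flips the same bit in P_i and garbles P_{i+1}. Decrypting the received ciphertext:
P[0]: E(K, 0b10101111) = 0b10011100; 0b01010110 ⊕ 0b10011100 = 0b11001010.
P[1]: E(K, 0b01010110) = 0b00000011; 0b01110001 ⊕ 0b00000011 = 0b01110010.
Blocks that differ from the original plaintext: P[0], P[1].

P[0] = 0b11001010, P[1] = 0b01110010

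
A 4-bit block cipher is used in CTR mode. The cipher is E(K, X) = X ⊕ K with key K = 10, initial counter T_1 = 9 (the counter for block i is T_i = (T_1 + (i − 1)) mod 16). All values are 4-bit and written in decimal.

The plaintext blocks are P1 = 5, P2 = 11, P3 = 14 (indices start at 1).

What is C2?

CTR encryption: S_i = E(K, T_i) where T_i is the counter for block i; C_i = P_i ⊕ S_i.
C1: T = 9, S = E(K, T) = 3; 5 ⊕ 3 = 6.
C2: T = 10, S = E(K, T) = 0; 11 ⊕ 0 = 11.

C2 = 11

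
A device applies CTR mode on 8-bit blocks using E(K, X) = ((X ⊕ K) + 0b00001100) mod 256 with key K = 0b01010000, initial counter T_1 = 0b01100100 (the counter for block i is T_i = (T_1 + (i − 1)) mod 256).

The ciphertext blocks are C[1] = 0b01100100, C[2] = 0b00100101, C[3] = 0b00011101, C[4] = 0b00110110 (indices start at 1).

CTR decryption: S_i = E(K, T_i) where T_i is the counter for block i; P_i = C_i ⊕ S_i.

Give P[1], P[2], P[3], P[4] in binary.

P[1]: T = 0b01100100, S = E(K, T) = 0b01000000; 0b01100100 ⊕ 0b01000000 = 0b00100100.
P[2]: T = 0b01100101, S = E(K, T) = 0b01000001; 0b00100101 ⊕ 0b01000001 = 0b01100100.
P[3]: T = 0b01100110, S = E(K, T) = 0b01000010; 0b00011101 ⊕ 0b01000010 = 0b01011111.
P[4]: T = 0b01100111, S = E(K, T) = 0b01000011; 0b00110110 ⊕ 0b01000011 = 0b01110101.

P[1] = 0b00100100, P[2] = 0b01100100, P[3] = 0b01011111, P[4] = 0b01110101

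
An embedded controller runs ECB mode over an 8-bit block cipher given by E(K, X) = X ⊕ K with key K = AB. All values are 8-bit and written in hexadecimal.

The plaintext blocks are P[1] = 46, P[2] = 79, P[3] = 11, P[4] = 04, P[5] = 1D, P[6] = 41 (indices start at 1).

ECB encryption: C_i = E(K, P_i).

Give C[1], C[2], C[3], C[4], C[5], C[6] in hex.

C[1]: E(K, 46) = ED.
C[2]: E(K, 79) = D2.
C[3]: E(K, 11) = BA.
C[4]: E(K, 04) = AF.
C[5]: E(K, 1D) = B6.
C[6]: E(K, 41) = EA.

C[1] = ED, C[2] = D2, C[3] = BA, C[4] = AF, C[5] = B6, C[6] = EA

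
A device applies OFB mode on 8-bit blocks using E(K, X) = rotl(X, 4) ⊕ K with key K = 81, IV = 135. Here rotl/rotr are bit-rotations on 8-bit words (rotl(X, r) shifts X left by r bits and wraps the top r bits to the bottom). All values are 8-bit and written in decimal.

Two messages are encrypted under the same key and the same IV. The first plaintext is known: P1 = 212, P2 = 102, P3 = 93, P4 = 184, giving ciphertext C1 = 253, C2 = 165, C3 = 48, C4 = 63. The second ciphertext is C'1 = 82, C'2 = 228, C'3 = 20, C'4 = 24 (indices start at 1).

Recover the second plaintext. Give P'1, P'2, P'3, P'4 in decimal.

In OFB with a reused IV, both messages share the same keystream S_i, so C_i ⊕ C'_i = P_i ⊕ P'_i and thus P'_i = P_i ⊕ C_i ⊕ C'_i.
P'1: 212 ⊕ 253 ⊕ 82 = 123.
P'2: 102 ⊕ 165 ⊕ 228 = 39.
P'3: 93 ⊕ 48 ⊕ 20 = 121.
P'4: 184 ⊕ 63 ⊕ 24 = 159.

P'1 = 123, P'2 = 39, P'3 = 121, P'4 = 159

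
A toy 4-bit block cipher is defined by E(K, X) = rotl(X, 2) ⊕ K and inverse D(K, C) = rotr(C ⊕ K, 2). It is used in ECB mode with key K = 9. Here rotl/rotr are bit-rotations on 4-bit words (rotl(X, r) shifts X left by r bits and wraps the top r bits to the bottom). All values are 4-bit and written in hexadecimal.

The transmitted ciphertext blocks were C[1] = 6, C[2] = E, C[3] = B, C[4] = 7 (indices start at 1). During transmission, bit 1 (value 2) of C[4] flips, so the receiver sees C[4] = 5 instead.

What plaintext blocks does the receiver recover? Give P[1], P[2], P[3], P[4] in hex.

ECB decryption: P_i = D(K, C_i).
Only C[4] changed, to 5. In ECB, a change in C_i affects only P_i. Decrypting the received ciphertext:
P[1]: D(K, 6) = F.
P[2]: D(K, E) = D.
P[3]: D(K, B) = 8.
P[4]: D(K, 5) = 3.
Blocks that differ from the original plaintext: P[4].

P[1] = F, P[2] = D, P[3] = 8, P[4] = 3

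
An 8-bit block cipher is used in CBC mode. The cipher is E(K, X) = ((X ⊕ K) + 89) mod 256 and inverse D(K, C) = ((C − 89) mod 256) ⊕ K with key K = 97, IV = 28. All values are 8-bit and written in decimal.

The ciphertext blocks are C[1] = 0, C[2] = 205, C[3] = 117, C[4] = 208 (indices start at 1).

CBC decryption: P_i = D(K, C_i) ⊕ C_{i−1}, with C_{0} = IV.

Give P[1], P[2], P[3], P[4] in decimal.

P[1] = 218, P[2] = 21, P[3] = 176, P[4] = 99

P[1]: D(K, 0) = 198; 198 ⊕ 28 = 218.
P[2]: D(K, 205) = 21; 21 ⊕ 0 = 21.
P[3]: D(K, 117) = 125; 125 ⊕ 205 = 176.
P[4]: D(K, 208) = 22; 22 ⊕ 117 = 99.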